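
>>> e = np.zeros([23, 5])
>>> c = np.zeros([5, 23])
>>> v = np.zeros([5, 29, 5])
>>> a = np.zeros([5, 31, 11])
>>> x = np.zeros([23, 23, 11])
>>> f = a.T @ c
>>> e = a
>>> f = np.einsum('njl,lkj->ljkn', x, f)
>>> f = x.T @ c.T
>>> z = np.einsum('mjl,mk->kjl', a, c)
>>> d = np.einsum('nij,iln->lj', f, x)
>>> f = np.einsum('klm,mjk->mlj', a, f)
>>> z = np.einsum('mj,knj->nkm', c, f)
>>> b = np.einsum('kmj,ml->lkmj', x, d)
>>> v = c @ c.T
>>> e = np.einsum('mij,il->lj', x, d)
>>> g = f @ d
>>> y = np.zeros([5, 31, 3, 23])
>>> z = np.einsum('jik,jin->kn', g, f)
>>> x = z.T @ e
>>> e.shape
(5, 11)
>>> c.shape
(5, 23)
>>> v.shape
(5, 5)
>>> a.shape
(5, 31, 11)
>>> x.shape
(23, 11)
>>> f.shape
(11, 31, 23)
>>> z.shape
(5, 23)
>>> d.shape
(23, 5)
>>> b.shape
(5, 23, 23, 11)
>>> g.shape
(11, 31, 5)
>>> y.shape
(5, 31, 3, 23)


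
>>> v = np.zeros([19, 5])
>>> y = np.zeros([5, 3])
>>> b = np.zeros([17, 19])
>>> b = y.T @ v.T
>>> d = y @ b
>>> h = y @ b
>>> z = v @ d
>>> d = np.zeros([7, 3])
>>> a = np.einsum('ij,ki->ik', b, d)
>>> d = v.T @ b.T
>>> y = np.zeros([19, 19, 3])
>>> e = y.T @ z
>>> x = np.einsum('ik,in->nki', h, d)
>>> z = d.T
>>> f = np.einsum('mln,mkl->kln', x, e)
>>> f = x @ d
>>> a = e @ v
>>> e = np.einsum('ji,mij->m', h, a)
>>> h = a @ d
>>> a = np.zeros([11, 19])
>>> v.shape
(19, 5)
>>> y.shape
(19, 19, 3)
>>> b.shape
(3, 19)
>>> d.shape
(5, 3)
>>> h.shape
(3, 19, 3)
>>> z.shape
(3, 5)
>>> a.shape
(11, 19)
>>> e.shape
(3,)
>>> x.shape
(3, 19, 5)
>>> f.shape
(3, 19, 3)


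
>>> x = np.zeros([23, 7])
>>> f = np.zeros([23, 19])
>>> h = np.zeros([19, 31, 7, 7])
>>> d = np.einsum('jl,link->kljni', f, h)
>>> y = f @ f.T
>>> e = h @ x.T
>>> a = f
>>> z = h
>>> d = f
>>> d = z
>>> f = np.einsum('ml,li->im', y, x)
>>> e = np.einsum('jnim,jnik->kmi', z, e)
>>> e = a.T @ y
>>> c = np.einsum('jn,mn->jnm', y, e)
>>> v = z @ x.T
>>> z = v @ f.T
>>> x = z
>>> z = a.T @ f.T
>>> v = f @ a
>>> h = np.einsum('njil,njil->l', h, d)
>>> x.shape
(19, 31, 7, 7)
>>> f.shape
(7, 23)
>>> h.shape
(7,)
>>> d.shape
(19, 31, 7, 7)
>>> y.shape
(23, 23)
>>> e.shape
(19, 23)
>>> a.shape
(23, 19)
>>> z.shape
(19, 7)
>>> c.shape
(23, 23, 19)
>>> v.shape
(7, 19)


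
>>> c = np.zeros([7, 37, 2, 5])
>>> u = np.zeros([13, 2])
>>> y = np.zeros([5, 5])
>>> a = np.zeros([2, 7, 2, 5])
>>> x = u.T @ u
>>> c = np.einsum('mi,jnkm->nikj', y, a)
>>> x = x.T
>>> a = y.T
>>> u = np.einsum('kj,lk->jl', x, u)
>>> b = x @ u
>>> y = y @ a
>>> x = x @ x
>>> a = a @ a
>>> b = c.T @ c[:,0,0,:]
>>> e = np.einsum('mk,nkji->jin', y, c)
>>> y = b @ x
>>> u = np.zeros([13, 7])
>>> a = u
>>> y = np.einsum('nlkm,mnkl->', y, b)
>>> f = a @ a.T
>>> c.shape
(7, 5, 2, 2)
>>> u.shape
(13, 7)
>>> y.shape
()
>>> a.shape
(13, 7)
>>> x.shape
(2, 2)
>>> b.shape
(2, 2, 5, 2)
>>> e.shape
(2, 2, 7)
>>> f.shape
(13, 13)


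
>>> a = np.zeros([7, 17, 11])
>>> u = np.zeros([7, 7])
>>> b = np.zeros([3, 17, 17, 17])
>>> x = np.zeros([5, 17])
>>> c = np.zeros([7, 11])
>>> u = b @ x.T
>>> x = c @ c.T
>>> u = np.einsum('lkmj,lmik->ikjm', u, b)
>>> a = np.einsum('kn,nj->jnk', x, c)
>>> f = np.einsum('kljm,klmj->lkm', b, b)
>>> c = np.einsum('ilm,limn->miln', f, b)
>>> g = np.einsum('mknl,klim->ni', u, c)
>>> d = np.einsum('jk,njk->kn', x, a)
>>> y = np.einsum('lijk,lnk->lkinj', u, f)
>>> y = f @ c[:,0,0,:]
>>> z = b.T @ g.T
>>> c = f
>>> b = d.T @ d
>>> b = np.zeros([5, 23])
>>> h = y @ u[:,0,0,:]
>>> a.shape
(11, 7, 7)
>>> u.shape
(17, 17, 5, 17)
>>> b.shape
(5, 23)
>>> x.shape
(7, 7)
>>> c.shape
(17, 3, 17)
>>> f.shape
(17, 3, 17)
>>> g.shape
(5, 3)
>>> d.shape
(7, 11)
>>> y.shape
(17, 3, 17)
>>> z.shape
(17, 17, 17, 5)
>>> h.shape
(17, 3, 17)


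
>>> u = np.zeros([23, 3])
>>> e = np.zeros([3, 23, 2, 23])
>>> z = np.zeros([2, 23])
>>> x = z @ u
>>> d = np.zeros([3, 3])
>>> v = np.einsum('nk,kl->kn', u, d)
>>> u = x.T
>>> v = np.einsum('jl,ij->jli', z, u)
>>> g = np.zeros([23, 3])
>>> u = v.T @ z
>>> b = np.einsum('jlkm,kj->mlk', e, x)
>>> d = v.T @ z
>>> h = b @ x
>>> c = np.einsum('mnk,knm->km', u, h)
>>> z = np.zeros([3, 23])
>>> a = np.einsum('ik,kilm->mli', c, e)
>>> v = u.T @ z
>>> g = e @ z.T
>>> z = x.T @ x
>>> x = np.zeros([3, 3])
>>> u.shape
(3, 23, 23)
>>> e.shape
(3, 23, 2, 23)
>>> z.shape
(3, 3)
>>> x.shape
(3, 3)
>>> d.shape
(3, 23, 23)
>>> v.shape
(23, 23, 23)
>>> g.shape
(3, 23, 2, 3)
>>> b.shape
(23, 23, 2)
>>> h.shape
(23, 23, 3)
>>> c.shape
(23, 3)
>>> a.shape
(23, 2, 23)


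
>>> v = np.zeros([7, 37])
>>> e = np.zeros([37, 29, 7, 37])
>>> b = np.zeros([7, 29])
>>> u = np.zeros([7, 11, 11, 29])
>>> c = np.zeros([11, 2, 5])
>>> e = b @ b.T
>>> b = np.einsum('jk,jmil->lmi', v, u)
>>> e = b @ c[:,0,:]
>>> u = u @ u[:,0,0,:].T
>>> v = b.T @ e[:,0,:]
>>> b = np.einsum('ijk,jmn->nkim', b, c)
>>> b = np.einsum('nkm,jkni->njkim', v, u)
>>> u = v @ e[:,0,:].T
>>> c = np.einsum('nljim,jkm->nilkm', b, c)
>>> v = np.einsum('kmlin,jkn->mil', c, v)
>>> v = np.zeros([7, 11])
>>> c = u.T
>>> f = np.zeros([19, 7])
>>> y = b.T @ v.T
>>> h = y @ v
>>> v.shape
(7, 11)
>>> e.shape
(29, 11, 5)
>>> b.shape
(11, 7, 11, 7, 5)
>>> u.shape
(11, 11, 29)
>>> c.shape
(29, 11, 11)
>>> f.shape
(19, 7)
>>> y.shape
(5, 7, 11, 7, 7)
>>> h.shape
(5, 7, 11, 7, 11)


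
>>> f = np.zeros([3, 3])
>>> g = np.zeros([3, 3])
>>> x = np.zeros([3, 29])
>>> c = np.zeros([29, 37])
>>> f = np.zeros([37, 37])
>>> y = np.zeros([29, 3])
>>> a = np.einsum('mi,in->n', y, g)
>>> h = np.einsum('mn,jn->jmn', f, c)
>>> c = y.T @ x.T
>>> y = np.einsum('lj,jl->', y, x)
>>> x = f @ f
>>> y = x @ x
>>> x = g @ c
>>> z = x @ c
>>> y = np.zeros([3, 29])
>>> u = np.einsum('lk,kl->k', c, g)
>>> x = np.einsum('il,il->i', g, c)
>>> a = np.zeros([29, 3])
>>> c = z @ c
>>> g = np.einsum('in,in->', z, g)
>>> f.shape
(37, 37)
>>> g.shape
()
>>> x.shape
(3,)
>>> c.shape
(3, 3)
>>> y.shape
(3, 29)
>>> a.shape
(29, 3)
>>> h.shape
(29, 37, 37)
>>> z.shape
(3, 3)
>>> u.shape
(3,)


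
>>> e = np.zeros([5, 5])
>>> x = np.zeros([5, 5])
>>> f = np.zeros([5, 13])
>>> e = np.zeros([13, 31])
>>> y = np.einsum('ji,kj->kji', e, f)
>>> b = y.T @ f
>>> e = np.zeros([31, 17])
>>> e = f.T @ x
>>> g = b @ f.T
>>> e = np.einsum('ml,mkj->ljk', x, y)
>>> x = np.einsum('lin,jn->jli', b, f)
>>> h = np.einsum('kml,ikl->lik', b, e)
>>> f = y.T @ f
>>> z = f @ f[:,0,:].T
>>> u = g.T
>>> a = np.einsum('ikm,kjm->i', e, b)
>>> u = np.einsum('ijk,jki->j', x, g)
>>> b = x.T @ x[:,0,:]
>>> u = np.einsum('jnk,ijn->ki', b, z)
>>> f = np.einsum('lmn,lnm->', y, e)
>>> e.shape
(5, 31, 13)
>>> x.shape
(5, 31, 13)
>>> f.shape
()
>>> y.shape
(5, 13, 31)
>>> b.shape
(13, 31, 13)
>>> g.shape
(31, 13, 5)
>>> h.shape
(13, 5, 31)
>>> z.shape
(31, 13, 31)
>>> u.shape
(13, 31)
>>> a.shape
(5,)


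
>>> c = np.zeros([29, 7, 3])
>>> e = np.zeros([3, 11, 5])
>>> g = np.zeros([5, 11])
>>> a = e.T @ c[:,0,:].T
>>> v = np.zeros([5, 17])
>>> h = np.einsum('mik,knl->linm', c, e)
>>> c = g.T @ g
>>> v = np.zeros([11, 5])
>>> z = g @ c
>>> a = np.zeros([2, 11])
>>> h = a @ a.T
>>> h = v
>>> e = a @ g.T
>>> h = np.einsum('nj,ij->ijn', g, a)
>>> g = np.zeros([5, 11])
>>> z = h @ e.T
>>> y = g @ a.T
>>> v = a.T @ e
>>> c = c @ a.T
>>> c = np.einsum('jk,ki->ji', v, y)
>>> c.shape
(11, 2)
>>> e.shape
(2, 5)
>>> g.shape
(5, 11)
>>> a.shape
(2, 11)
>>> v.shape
(11, 5)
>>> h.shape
(2, 11, 5)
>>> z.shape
(2, 11, 2)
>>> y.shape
(5, 2)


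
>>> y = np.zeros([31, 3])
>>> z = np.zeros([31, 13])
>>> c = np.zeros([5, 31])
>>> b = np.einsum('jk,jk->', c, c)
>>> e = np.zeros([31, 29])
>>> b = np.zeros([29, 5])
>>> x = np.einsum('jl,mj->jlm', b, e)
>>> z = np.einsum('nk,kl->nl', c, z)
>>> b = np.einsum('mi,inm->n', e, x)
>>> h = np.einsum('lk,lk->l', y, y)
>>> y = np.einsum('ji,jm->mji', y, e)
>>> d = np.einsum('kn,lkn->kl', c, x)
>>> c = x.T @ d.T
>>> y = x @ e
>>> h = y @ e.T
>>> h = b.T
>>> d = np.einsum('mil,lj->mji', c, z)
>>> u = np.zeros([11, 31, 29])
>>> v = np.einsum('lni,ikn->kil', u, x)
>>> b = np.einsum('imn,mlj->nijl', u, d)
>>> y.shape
(29, 5, 29)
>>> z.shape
(5, 13)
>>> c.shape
(31, 5, 5)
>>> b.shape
(29, 11, 5, 13)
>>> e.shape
(31, 29)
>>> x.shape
(29, 5, 31)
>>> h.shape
(5,)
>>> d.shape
(31, 13, 5)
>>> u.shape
(11, 31, 29)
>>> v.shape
(5, 29, 11)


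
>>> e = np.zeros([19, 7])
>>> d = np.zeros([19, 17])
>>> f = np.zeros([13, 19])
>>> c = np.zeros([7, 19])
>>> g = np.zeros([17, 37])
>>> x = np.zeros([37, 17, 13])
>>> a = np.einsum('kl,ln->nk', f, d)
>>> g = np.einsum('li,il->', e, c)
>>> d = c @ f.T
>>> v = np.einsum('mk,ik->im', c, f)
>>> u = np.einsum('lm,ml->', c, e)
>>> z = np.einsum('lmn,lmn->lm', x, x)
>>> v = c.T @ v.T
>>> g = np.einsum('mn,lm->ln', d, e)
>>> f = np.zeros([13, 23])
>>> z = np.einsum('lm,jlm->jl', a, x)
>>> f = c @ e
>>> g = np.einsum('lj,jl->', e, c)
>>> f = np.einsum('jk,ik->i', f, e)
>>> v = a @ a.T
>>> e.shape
(19, 7)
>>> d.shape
(7, 13)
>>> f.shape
(19,)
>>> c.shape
(7, 19)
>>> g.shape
()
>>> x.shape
(37, 17, 13)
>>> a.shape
(17, 13)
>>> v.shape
(17, 17)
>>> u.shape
()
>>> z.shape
(37, 17)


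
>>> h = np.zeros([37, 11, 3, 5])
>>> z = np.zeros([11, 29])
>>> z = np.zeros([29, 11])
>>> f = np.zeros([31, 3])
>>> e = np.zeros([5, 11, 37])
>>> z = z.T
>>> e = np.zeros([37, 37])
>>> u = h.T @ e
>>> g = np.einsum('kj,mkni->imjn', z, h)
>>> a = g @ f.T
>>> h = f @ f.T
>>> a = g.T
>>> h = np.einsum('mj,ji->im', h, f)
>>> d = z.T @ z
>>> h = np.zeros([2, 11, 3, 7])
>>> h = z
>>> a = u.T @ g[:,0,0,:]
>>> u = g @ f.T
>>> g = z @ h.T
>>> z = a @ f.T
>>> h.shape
(11, 29)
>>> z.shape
(37, 11, 3, 31)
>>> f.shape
(31, 3)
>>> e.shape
(37, 37)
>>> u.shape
(5, 37, 29, 31)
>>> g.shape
(11, 11)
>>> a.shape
(37, 11, 3, 3)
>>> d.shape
(29, 29)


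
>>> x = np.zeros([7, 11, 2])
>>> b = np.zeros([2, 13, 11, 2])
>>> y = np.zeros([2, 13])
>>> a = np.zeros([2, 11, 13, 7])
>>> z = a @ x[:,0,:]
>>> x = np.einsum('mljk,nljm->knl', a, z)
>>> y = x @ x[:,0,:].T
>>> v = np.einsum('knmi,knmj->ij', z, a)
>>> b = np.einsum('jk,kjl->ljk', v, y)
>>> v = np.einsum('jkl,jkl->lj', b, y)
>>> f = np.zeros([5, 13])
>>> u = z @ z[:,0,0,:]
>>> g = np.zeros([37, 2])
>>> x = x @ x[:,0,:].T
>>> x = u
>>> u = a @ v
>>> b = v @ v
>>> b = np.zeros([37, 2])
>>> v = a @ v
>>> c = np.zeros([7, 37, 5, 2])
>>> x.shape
(2, 11, 13, 2)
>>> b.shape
(37, 2)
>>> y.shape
(7, 2, 7)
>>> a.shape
(2, 11, 13, 7)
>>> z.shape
(2, 11, 13, 2)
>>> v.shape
(2, 11, 13, 7)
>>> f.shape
(5, 13)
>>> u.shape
(2, 11, 13, 7)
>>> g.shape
(37, 2)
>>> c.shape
(7, 37, 5, 2)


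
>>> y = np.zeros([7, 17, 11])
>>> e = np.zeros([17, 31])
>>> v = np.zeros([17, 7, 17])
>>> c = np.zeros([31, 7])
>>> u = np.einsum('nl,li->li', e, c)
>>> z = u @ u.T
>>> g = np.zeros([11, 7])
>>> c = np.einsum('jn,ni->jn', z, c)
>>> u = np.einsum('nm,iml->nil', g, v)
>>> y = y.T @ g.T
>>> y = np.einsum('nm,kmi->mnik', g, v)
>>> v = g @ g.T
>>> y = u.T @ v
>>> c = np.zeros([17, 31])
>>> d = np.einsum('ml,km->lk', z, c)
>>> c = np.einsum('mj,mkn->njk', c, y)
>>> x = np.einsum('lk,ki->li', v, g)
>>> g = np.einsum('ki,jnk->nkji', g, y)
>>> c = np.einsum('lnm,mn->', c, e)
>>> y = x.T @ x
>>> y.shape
(7, 7)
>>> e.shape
(17, 31)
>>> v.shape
(11, 11)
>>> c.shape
()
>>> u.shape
(11, 17, 17)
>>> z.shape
(31, 31)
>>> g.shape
(17, 11, 17, 7)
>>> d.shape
(31, 17)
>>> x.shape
(11, 7)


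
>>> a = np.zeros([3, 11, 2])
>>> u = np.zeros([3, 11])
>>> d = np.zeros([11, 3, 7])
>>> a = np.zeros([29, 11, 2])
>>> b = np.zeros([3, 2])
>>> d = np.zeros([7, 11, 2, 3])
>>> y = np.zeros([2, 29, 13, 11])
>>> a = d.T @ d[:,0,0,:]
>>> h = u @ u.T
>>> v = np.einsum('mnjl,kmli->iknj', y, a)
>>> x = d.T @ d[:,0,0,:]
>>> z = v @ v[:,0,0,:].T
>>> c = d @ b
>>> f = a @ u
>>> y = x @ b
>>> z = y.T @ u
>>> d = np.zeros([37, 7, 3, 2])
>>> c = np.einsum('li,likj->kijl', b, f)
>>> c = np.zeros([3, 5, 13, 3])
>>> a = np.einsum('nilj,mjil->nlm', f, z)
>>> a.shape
(3, 11, 2)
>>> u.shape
(3, 11)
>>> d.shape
(37, 7, 3, 2)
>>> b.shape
(3, 2)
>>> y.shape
(3, 2, 11, 2)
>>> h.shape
(3, 3)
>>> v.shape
(3, 3, 29, 13)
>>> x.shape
(3, 2, 11, 3)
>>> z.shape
(2, 11, 2, 11)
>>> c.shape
(3, 5, 13, 3)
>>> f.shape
(3, 2, 11, 11)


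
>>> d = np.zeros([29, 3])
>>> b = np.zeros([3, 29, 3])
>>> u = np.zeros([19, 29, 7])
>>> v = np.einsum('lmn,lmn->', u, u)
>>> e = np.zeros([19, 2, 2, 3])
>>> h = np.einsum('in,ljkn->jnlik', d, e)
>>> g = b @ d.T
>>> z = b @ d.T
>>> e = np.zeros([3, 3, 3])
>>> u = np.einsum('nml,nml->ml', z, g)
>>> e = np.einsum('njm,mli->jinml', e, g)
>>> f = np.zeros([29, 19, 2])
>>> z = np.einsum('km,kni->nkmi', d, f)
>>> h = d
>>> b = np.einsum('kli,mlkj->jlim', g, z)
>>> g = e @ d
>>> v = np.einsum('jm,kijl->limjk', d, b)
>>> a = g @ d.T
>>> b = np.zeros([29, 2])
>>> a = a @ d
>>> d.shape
(29, 3)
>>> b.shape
(29, 2)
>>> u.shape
(29, 29)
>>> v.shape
(19, 29, 3, 29, 2)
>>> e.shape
(3, 29, 3, 3, 29)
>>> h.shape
(29, 3)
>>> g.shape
(3, 29, 3, 3, 3)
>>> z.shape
(19, 29, 3, 2)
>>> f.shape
(29, 19, 2)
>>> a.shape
(3, 29, 3, 3, 3)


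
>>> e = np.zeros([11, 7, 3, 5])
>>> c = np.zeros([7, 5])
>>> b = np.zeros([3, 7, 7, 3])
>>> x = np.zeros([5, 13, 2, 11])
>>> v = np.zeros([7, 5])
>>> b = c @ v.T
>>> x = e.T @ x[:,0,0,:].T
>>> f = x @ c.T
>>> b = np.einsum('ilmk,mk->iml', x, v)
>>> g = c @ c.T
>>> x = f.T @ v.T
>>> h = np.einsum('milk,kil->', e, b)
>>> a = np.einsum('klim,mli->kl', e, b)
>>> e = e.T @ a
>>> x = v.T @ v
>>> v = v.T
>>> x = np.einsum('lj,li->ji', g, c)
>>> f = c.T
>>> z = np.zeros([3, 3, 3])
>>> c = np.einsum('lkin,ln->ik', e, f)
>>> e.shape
(5, 3, 7, 7)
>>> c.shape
(7, 3)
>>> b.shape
(5, 7, 3)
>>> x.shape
(7, 5)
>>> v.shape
(5, 7)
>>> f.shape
(5, 7)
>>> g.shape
(7, 7)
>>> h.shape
()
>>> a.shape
(11, 7)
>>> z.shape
(3, 3, 3)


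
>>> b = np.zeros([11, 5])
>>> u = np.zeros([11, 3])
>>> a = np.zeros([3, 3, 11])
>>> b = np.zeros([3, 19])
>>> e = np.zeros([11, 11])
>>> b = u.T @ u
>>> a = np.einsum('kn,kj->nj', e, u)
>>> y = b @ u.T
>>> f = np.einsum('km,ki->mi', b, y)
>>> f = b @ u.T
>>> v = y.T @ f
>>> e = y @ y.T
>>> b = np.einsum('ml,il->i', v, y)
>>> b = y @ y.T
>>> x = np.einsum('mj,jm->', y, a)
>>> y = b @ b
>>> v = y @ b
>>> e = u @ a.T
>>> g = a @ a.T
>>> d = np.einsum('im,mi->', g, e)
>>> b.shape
(3, 3)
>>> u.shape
(11, 3)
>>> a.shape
(11, 3)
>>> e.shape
(11, 11)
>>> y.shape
(3, 3)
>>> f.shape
(3, 11)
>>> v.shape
(3, 3)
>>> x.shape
()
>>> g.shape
(11, 11)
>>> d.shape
()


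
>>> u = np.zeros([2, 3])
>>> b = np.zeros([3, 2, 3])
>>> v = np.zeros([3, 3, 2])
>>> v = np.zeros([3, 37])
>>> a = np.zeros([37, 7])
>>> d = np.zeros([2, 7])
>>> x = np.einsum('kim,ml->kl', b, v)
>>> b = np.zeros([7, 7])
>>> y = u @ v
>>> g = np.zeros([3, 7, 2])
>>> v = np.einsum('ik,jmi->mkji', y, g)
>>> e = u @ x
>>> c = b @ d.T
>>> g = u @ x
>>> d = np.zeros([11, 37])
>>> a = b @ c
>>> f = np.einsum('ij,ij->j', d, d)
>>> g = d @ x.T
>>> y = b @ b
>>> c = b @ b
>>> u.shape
(2, 3)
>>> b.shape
(7, 7)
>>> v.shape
(7, 37, 3, 2)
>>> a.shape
(7, 2)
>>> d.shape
(11, 37)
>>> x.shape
(3, 37)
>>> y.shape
(7, 7)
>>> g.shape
(11, 3)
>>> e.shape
(2, 37)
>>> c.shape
(7, 7)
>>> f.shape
(37,)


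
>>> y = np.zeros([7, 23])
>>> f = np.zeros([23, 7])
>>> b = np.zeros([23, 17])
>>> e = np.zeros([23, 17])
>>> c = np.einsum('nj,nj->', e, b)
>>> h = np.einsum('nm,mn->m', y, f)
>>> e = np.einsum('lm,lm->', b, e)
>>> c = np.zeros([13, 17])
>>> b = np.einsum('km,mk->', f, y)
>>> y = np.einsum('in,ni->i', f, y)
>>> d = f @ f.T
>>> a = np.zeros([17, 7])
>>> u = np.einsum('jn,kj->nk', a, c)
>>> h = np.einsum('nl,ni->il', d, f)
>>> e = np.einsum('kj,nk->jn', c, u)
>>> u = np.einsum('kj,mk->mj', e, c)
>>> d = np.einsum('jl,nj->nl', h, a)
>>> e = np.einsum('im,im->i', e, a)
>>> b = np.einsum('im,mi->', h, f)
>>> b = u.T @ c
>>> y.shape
(23,)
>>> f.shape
(23, 7)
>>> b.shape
(7, 17)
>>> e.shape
(17,)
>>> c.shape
(13, 17)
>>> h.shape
(7, 23)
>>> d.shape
(17, 23)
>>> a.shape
(17, 7)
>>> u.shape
(13, 7)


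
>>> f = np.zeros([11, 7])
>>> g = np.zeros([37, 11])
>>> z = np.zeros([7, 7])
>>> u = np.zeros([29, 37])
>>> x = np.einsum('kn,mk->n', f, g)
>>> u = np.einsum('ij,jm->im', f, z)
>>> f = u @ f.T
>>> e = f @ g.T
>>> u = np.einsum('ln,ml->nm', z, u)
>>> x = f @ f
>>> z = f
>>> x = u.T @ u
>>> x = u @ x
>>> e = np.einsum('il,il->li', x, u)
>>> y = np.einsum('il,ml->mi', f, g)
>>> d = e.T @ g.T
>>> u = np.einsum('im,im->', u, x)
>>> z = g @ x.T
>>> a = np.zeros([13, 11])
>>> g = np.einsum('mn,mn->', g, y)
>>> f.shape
(11, 11)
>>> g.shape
()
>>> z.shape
(37, 7)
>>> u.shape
()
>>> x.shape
(7, 11)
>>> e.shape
(11, 7)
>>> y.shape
(37, 11)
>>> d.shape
(7, 37)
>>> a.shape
(13, 11)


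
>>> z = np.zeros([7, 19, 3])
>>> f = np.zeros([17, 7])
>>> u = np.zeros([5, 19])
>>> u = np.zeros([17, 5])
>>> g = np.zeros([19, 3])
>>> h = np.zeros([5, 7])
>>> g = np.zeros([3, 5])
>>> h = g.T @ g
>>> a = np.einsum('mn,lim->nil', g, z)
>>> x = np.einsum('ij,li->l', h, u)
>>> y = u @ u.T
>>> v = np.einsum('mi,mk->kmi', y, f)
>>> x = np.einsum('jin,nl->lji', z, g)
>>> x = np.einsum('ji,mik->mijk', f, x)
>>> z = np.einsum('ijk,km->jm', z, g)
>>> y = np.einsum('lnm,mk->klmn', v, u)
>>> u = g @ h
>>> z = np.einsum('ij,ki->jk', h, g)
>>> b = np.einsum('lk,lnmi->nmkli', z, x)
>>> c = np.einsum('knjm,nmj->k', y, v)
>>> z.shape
(5, 3)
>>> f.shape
(17, 7)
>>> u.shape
(3, 5)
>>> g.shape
(3, 5)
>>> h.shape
(5, 5)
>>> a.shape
(5, 19, 7)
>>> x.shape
(5, 7, 17, 19)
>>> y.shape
(5, 7, 17, 17)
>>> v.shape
(7, 17, 17)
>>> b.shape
(7, 17, 3, 5, 19)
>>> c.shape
(5,)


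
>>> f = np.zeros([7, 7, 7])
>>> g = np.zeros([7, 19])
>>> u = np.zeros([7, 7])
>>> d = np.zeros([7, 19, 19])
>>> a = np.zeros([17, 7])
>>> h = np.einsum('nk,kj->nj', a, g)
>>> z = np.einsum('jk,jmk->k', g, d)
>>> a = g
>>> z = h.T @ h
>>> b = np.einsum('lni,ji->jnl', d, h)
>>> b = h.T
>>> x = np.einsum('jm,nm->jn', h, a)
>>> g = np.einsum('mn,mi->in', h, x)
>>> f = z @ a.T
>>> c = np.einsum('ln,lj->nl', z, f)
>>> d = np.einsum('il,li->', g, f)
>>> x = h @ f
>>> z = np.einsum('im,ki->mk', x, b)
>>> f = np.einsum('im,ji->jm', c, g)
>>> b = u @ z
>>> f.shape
(7, 19)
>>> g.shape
(7, 19)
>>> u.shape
(7, 7)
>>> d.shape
()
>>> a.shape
(7, 19)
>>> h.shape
(17, 19)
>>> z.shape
(7, 19)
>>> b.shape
(7, 19)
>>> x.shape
(17, 7)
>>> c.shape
(19, 19)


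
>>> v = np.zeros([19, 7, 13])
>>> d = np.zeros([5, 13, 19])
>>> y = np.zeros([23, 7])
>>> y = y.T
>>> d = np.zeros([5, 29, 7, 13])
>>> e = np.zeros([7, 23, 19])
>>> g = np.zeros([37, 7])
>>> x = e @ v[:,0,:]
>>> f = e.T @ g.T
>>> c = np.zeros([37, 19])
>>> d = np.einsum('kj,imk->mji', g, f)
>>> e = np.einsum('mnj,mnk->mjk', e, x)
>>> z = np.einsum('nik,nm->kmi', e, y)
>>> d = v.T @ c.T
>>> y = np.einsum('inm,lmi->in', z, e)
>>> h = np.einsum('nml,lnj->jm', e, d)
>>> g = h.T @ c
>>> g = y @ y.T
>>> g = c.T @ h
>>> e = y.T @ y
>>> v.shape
(19, 7, 13)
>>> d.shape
(13, 7, 37)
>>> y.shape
(13, 23)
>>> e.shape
(23, 23)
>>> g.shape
(19, 19)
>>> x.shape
(7, 23, 13)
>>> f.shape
(19, 23, 37)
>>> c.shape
(37, 19)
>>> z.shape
(13, 23, 19)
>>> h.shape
(37, 19)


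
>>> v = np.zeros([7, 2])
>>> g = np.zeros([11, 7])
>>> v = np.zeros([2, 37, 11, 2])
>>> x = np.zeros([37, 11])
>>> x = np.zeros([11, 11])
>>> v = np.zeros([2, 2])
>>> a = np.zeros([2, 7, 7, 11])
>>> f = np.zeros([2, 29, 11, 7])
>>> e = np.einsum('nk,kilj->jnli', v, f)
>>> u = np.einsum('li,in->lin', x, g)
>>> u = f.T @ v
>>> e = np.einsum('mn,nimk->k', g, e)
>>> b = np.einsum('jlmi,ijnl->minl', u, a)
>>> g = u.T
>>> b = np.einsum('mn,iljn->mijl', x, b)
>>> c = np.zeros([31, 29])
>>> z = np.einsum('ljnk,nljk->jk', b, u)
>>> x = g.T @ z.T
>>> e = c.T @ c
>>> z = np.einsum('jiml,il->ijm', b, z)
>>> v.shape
(2, 2)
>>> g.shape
(2, 29, 11, 7)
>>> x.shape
(7, 11, 29, 29)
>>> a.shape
(2, 7, 7, 11)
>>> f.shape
(2, 29, 11, 7)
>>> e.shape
(29, 29)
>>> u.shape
(7, 11, 29, 2)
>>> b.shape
(11, 29, 7, 2)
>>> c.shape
(31, 29)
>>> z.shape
(29, 11, 7)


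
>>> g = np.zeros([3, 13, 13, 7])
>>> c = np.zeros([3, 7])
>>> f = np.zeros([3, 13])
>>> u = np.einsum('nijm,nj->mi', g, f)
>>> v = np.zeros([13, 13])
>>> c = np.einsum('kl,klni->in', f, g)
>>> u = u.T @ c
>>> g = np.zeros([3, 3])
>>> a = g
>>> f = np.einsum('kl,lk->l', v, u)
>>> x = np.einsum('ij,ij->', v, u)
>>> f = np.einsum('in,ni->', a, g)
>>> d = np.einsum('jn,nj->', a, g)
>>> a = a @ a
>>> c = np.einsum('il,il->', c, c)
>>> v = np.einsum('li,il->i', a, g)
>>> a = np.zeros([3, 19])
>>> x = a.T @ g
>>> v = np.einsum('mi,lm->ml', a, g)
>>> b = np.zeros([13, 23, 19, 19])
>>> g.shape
(3, 3)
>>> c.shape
()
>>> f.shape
()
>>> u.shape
(13, 13)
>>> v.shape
(3, 3)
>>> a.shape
(3, 19)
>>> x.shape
(19, 3)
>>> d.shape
()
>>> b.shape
(13, 23, 19, 19)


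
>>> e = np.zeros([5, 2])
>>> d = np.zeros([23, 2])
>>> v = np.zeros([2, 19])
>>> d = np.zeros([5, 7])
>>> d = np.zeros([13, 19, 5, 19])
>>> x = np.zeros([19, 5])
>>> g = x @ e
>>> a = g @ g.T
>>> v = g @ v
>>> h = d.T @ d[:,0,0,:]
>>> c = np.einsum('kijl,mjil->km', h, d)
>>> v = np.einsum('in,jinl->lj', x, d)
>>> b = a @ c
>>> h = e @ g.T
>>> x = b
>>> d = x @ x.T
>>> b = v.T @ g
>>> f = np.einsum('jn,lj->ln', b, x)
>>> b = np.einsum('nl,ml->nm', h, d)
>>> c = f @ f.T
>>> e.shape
(5, 2)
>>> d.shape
(19, 19)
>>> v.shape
(19, 13)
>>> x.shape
(19, 13)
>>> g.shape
(19, 2)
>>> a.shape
(19, 19)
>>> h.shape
(5, 19)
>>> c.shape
(19, 19)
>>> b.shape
(5, 19)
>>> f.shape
(19, 2)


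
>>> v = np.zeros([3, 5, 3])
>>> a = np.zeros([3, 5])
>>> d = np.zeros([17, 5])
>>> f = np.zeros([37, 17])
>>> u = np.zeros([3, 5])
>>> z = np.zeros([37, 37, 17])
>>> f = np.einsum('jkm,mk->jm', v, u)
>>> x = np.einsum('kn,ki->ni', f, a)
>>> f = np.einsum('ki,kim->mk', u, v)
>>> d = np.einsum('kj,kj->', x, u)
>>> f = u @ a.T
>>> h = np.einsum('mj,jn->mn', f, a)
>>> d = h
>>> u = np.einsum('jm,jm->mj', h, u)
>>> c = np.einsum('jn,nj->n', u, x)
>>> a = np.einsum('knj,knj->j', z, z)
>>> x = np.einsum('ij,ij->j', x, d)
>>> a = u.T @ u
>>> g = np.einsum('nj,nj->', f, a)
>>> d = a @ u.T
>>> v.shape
(3, 5, 3)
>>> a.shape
(3, 3)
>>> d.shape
(3, 5)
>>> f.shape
(3, 3)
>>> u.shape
(5, 3)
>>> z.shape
(37, 37, 17)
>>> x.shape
(5,)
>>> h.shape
(3, 5)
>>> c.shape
(3,)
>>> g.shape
()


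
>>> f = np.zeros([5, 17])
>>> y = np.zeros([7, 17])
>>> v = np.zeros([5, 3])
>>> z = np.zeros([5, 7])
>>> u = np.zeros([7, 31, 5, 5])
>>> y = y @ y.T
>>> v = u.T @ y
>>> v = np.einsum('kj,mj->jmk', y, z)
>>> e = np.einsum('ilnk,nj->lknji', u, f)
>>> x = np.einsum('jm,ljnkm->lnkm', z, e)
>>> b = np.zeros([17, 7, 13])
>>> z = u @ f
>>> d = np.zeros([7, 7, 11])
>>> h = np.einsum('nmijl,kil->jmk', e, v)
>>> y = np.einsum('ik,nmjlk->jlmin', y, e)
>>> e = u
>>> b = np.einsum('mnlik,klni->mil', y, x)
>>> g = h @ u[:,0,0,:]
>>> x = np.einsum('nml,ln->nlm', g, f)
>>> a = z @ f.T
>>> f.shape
(5, 17)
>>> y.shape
(5, 17, 5, 7, 31)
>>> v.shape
(7, 5, 7)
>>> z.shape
(7, 31, 5, 17)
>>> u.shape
(7, 31, 5, 5)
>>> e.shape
(7, 31, 5, 5)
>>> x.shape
(17, 5, 5)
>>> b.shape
(5, 7, 5)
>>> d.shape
(7, 7, 11)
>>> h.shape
(17, 5, 7)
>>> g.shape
(17, 5, 5)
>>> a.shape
(7, 31, 5, 5)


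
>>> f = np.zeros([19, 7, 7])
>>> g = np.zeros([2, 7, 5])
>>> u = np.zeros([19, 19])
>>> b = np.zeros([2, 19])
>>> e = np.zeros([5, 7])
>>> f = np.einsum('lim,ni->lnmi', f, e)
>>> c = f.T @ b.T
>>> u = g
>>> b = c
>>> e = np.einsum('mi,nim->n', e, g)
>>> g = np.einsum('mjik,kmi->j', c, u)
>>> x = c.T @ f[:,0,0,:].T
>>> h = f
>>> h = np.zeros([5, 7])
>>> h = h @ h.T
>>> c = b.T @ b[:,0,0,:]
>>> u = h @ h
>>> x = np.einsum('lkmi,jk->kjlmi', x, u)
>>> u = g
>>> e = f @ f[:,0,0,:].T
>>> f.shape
(19, 5, 7, 7)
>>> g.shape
(7,)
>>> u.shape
(7,)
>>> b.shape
(7, 7, 5, 2)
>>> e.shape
(19, 5, 7, 19)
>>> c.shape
(2, 5, 7, 2)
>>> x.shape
(5, 5, 2, 7, 19)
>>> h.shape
(5, 5)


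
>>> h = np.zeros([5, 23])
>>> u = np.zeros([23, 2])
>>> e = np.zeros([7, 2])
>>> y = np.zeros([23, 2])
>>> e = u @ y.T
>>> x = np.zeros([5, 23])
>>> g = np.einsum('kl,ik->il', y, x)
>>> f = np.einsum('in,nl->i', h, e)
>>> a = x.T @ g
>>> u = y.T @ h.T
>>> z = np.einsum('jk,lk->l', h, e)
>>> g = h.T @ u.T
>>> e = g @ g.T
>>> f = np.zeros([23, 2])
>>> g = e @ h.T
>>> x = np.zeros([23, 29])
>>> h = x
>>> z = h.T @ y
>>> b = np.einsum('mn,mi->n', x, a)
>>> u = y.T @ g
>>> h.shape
(23, 29)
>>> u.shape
(2, 5)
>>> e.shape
(23, 23)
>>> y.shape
(23, 2)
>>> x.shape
(23, 29)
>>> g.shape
(23, 5)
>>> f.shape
(23, 2)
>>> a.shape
(23, 2)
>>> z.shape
(29, 2)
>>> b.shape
(29,)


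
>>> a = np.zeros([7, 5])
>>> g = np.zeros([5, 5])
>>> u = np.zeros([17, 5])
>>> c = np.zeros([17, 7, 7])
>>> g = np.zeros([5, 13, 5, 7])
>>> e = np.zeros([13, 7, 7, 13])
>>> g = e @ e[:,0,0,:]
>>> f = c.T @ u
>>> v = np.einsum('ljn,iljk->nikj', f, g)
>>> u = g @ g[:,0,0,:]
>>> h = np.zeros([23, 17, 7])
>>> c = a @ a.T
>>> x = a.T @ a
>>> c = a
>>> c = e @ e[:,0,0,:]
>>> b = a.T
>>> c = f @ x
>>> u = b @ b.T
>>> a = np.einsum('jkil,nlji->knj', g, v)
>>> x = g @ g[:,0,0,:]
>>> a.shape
(7, 5, 13)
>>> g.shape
(13, 7, 7, 13)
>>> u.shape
(5, 5)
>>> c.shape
(7, 7, 5)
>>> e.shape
(13, 7, 7, 13)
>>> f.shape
(7, 7, 5)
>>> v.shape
(5, 13, 13, 7)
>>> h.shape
(23, 17, 7)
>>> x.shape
(13, 7, 7, 13)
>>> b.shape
(5, 7)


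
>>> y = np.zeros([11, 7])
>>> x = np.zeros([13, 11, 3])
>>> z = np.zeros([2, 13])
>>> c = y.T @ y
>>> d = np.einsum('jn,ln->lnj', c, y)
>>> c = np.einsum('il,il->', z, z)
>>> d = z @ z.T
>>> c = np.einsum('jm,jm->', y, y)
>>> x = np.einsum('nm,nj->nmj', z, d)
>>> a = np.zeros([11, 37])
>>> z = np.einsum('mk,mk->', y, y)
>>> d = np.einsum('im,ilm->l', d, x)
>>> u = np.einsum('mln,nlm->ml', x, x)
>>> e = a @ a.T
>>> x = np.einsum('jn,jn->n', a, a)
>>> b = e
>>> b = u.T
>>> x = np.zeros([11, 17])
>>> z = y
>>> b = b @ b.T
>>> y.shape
(11, 7)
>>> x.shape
(11, 17)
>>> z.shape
(11, 7)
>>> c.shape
()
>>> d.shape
(13,)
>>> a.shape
(11, 37)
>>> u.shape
(2, 13)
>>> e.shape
(11, 11)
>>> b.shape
(13, 13)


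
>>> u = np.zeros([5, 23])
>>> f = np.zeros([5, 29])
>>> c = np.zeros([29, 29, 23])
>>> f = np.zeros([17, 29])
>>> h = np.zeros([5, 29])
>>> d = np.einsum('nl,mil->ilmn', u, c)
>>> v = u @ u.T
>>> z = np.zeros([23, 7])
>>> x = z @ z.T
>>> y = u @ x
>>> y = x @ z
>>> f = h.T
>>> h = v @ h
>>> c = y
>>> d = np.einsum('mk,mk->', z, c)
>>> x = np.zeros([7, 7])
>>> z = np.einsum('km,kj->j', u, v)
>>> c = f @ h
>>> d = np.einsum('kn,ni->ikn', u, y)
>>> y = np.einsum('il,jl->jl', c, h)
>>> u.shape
(5, 23)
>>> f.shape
(29, 5)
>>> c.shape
(29, 29)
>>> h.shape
(5, 29)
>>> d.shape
(7, 5, 23)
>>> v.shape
(5, 5)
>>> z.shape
(5,)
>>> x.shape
(7, 7)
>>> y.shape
(5, 29)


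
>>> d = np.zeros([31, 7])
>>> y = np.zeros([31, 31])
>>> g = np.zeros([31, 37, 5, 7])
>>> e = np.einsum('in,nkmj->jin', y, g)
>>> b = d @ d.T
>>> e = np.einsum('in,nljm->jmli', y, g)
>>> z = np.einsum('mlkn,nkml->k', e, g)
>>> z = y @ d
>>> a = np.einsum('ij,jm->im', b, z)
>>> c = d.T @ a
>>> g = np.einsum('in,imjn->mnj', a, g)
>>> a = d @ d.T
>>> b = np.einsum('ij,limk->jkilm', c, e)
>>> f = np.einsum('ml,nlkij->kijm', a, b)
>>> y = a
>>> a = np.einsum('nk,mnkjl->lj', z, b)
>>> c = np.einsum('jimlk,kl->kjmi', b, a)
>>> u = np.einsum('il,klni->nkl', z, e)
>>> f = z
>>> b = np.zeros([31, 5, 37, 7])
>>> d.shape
(31, 7)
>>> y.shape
(31, 31)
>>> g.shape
(37, 7, 5)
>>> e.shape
(5, 7, 37, 31)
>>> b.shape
(31, 5, 37, 7)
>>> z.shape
(31, 7)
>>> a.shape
(37, 5)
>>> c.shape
(37, 7, 7, 31)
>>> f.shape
(31, 7)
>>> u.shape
(37, 5, 7)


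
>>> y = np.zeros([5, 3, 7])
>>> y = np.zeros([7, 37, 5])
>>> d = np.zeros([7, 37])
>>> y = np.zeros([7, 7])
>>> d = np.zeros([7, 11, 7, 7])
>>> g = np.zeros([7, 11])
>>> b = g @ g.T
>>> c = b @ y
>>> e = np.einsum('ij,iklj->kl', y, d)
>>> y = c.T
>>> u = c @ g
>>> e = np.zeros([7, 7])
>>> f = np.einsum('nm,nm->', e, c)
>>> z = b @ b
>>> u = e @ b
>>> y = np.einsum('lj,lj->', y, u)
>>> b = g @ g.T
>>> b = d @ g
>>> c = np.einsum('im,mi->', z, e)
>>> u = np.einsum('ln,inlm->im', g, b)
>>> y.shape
()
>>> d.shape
(7, 11, 7, 7)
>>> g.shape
(7, 11)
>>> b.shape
(7, 11, 7, 11)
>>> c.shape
()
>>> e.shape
(7, 7)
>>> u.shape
(7, 11)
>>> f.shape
()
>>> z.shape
(7, 7)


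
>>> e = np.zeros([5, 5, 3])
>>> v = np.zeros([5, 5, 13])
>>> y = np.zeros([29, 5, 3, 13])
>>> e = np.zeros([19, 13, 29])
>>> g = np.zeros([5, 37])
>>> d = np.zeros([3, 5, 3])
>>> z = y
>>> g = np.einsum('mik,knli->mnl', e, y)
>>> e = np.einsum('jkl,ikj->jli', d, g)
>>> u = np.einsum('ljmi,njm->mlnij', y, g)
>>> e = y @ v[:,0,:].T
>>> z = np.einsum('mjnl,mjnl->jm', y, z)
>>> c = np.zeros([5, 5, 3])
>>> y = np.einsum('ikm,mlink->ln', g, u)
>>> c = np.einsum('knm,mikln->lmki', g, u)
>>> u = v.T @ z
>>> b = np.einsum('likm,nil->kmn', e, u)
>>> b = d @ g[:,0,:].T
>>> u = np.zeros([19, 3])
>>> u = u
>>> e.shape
(29, 5, 3, 5)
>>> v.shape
(5, 5, 13)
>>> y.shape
(29, 13)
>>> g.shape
(19, 5, 3)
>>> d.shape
(3, 5, 3)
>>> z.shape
(5, 29)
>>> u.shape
(19, 3)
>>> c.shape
(13, 3, 19, 29)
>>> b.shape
(3, 5, 19)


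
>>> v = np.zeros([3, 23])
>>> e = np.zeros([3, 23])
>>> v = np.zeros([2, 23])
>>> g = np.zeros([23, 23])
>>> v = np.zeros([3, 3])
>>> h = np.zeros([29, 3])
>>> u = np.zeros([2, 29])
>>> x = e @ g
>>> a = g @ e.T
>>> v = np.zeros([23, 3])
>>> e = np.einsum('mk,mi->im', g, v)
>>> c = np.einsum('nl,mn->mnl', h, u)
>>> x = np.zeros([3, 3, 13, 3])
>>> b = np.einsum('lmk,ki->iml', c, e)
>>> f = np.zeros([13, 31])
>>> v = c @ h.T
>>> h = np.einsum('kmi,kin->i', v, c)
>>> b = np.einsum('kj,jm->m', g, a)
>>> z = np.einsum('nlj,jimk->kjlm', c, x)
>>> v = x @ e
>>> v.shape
(3, 3, 13, 23)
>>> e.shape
(3, 23)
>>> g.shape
(23, 23)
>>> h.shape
(29,)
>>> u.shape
(2, 29)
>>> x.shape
(3, 3, 13, 3)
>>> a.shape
(23, 3)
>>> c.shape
(2, 29, 3)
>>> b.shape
(3,)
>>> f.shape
(13, 31)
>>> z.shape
(3, 3, 29, 13)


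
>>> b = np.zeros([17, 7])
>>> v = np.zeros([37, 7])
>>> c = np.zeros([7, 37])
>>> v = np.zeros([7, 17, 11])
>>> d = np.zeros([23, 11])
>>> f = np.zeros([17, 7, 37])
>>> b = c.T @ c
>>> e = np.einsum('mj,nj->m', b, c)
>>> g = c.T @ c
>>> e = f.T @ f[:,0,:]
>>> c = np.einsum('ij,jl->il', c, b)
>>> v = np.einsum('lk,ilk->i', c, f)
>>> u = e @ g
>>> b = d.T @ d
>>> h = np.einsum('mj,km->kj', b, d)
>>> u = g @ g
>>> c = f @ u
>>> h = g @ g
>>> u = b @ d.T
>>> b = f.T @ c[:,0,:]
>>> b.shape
(37, 7, 37)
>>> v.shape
(17,)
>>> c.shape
(17, 7, 37)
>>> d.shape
(23, 11)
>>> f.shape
(17, 7, 37)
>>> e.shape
(37, 7, 37)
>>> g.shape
(37, 37)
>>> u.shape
(11, 23)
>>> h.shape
(37, 37)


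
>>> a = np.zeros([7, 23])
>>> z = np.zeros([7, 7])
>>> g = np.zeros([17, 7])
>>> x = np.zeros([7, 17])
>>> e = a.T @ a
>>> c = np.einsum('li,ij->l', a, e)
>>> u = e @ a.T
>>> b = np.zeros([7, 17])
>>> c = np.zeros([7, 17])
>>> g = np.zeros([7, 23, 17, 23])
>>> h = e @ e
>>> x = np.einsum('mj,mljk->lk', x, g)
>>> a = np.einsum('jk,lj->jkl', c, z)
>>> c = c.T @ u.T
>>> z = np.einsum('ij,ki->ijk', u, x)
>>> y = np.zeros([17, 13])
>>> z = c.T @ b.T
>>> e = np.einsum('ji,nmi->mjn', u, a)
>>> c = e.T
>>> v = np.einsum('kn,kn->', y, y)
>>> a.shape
(7, 17, 7)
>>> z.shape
(23, 7)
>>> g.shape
(7, 23, 17, 23)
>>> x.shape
(23, 23)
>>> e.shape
(17, 23, 7)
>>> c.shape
(7, 23, 17)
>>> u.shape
(23, 7)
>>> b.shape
(7, 17)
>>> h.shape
(23, 23)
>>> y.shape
(17, 13)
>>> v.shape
()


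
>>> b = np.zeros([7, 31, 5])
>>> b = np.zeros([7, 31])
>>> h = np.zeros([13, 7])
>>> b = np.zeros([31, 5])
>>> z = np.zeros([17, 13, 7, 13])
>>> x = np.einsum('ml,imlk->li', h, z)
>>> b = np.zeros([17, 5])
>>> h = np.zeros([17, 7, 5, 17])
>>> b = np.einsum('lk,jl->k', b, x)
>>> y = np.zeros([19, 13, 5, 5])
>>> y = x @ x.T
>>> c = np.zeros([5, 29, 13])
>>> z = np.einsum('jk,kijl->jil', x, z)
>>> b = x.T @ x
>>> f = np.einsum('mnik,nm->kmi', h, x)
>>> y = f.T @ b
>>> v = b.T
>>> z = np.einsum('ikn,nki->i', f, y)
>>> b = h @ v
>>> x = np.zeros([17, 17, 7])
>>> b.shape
(17, 7, 5, 17)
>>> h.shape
(17, 7, 5, 17)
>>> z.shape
(17,)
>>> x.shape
(17, 17, 7)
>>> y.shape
(5, 17, 17)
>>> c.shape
(5, 29, 13)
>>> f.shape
(17, 17, 5)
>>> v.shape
(17, 17)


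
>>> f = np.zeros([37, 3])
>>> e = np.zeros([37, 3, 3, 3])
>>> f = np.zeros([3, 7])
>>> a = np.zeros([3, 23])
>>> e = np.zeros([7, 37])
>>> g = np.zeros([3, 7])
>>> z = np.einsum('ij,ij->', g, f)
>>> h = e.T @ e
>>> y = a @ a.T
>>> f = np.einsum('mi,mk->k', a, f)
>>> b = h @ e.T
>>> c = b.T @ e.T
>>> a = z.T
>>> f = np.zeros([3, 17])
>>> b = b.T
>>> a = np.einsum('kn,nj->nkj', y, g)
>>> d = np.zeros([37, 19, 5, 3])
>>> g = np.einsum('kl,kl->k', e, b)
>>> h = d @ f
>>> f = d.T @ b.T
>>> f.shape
(3, 5, 19, 7)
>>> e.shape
(7, 37)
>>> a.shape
(3, 3, 7)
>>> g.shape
(7,)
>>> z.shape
()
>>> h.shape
(37, 19, 5, 17)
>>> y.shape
(3, 3)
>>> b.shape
(7, 37)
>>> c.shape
(7, 7)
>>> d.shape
(37, 19, 5, 3)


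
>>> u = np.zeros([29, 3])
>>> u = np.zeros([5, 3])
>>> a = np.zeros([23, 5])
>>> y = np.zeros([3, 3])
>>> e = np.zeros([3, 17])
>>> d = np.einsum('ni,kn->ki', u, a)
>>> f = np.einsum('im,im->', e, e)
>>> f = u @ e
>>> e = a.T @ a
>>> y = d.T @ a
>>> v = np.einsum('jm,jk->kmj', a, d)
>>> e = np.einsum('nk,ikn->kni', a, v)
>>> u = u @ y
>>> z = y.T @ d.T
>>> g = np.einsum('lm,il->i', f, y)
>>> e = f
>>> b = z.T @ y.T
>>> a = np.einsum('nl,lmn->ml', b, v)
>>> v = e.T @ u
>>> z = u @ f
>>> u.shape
(5, 5)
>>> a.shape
(5, 3)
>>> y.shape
(3, 5)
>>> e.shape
(5, 17)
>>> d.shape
(23, 3)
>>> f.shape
(5, 17)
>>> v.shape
(17, 5)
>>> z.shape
(5, 17)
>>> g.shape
(3,)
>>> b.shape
(23, 3)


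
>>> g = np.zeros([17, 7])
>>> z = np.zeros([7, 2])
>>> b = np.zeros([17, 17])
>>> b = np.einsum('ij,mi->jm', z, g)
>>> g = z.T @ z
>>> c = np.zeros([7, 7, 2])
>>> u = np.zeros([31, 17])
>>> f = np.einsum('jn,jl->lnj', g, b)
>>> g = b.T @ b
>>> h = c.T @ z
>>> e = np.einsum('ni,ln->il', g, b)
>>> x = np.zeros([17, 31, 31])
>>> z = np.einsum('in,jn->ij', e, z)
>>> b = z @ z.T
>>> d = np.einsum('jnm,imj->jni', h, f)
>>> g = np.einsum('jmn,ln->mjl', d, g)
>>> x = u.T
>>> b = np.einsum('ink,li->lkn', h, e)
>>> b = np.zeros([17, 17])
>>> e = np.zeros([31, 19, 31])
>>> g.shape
(7, 2, 17)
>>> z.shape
(17, 7)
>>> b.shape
(17, 17)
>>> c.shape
(7, 7, 2)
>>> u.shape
(31, 17)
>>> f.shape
(17, 2, 2)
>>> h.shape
(2, 7, 2)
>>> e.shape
(31, 19, 31)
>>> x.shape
(17, 31)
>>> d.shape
(2, 7, 17)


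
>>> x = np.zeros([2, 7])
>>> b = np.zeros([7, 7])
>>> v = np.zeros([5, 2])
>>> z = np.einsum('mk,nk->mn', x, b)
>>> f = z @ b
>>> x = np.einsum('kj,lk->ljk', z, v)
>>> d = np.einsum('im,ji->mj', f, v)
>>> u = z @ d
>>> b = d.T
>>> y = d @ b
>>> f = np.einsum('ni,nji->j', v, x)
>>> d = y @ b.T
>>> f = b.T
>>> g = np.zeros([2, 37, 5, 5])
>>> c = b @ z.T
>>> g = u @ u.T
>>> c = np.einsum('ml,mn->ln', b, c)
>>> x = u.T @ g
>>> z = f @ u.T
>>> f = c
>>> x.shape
(5, 2)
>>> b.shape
(5, 7)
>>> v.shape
(5, 2)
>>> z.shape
(7, 2)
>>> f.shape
(7, 2)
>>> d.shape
(7, 5)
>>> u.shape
(2, 5)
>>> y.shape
(7, 7)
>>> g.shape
(2, 2)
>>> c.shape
(7, 2)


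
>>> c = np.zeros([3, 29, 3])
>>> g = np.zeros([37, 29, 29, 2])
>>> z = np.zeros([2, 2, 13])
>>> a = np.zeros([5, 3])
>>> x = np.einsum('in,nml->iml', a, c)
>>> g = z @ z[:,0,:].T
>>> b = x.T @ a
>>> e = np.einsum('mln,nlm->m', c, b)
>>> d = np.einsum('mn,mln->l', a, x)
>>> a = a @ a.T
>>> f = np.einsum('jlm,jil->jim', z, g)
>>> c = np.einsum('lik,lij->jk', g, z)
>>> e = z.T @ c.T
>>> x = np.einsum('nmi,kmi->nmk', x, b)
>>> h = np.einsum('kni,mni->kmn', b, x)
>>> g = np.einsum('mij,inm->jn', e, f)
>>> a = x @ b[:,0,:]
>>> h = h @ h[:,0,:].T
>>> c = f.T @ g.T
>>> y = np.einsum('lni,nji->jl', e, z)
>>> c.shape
(13, 2, 13)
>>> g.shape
(13, 2)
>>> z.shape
(2, 2, 13)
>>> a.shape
(5, 29, 3)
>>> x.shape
(5, 29, 3)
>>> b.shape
(3, 29, 3)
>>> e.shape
(13, 2, 13)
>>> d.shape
(29,)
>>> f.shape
(2, 2, 13)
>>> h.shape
(3, 5, 3)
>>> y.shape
(2, 13)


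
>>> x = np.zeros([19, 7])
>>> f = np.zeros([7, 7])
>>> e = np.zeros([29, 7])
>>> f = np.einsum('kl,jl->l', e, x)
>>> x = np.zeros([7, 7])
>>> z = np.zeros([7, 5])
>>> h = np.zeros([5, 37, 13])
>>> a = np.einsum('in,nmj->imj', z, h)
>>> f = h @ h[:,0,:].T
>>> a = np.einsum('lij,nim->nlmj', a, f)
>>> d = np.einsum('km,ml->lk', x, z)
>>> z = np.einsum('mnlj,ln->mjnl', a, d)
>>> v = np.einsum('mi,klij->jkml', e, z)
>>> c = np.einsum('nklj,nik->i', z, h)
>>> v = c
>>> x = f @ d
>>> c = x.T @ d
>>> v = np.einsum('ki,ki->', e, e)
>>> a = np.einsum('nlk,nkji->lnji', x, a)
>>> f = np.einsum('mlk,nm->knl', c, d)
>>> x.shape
(5, 37, 7)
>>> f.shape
(7, 5, 37)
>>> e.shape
(29, 7)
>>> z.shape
(5, 13, 7, 5)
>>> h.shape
(5, 37, 13)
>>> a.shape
(37, 5, 5, 13)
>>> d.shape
(5, 7)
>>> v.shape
()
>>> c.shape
(7, 37, 7)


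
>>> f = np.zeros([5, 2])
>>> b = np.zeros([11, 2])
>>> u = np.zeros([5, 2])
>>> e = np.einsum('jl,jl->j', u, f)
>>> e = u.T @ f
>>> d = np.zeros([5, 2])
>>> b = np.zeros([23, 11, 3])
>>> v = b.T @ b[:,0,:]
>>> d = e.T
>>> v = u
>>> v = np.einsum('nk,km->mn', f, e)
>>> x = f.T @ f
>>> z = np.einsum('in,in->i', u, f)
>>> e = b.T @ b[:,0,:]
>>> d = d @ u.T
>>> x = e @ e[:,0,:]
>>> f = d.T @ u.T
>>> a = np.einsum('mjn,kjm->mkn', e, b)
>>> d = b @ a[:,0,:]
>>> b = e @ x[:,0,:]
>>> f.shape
(5, 5)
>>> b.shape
(3, 11, 3)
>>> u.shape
(5, 2)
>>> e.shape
(3, 11, 3)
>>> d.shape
(23, 11, 3)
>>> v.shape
(2, 5)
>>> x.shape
(3, 11, 3)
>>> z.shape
(5,)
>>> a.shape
(3, 23, 3)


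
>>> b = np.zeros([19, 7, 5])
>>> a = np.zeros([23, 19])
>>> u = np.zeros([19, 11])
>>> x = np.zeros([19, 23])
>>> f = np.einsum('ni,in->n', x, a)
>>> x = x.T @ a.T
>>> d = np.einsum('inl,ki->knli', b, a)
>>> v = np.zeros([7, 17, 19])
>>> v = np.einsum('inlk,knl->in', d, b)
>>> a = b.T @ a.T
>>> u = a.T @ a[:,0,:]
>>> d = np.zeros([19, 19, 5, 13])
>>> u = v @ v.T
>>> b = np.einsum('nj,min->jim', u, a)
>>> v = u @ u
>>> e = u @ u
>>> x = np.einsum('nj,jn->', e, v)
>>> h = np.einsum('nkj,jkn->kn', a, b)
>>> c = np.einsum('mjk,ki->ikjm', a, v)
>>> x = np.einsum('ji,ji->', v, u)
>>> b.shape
(23, 7, 5)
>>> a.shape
(5, 7, 23)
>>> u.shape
(23, 23)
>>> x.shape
()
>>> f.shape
(19,)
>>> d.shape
(19, 19, 5, 13)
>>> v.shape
(23, 23)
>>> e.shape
(23, 23)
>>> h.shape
(7, 5)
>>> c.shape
(23, 23, 7, 5)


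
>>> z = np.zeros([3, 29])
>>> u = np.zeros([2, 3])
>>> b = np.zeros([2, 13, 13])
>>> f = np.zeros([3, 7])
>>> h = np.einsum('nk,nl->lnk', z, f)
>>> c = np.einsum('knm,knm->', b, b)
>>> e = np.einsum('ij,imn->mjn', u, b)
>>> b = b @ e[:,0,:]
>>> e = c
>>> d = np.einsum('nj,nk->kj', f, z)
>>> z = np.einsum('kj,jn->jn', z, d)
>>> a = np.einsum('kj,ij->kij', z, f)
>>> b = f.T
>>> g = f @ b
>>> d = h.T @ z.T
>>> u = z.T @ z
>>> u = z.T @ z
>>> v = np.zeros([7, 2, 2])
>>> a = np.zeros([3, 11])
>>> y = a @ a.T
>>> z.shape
(29, 7)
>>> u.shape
(7, 7)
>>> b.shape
(7, 3)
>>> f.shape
(3, 7)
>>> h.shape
(7, 3, 29)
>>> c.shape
()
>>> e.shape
()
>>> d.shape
(29, 3, 29)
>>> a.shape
(3, 11)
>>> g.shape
(3, 3)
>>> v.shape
(7, 2, 2)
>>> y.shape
(3, 3)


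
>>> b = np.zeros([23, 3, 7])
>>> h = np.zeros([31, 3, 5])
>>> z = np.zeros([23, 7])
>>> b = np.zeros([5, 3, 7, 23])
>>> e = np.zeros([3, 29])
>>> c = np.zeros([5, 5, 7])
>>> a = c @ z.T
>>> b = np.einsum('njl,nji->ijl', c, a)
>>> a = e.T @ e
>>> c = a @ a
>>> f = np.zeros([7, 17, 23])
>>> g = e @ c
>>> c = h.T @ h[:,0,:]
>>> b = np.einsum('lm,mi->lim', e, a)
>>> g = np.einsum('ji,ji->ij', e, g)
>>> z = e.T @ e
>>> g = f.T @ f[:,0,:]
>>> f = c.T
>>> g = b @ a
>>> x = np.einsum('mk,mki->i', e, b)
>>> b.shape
(3, 29, 29)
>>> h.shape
(31, 3, 5)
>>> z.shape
(29, 29)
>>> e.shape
(3, 29)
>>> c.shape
(5, 3, 5)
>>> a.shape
(29, 29)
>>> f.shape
(5, 3, 5)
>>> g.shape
(3, 29, 29)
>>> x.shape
(29,)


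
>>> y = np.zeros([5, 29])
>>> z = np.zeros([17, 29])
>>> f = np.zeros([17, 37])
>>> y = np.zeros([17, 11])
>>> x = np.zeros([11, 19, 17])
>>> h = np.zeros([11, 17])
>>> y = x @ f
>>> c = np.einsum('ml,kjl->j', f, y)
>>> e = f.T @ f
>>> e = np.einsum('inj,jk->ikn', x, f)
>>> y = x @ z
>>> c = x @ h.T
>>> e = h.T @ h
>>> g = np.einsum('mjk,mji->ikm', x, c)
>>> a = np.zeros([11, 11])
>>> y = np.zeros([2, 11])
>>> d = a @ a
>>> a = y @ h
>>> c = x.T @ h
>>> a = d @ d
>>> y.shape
(2, 11)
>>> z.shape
(17, 29)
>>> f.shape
(17, 37)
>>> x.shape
(11, 19, 17)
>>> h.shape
(11, 17)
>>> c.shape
(17, 19, 17)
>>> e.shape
(17, 17)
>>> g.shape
(11, 17, 11)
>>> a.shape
(11, 11)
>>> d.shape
(11, 11)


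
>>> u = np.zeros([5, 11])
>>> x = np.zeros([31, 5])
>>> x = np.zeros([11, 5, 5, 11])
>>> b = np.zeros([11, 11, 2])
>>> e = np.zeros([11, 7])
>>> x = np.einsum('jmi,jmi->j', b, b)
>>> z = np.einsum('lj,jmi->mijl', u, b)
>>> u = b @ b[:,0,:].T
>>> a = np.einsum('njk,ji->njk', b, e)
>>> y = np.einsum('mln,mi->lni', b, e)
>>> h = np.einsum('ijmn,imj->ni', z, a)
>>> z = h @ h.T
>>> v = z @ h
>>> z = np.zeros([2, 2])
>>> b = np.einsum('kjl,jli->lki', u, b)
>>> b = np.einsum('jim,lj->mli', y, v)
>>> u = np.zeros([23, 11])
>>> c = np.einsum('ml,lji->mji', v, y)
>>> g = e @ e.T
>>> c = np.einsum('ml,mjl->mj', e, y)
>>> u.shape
(23, 11)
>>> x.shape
(11,)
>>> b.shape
(7, 5, 2)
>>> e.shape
(11, 7)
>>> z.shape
(2, 2)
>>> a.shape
(11, 11, 2)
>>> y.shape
(11, 2, 7)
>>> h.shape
(5, 11)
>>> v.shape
(5, 11)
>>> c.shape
(11, 2)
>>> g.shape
(11, 11)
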